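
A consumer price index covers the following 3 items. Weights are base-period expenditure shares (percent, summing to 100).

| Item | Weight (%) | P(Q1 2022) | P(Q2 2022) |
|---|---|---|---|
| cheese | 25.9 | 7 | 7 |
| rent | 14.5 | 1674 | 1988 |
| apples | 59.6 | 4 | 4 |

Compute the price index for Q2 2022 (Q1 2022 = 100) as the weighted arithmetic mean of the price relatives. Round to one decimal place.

cheese: 25.9 × (7/7) = 25.9 × 1.000000 = 25.9000
rent: 14.5 × (1988/1674) = 14.5 × 1.187575 = 17.2198
apples: 59.6 × (4/4) = 59.6 × 1.000000 = 59.6000
Index = Σ wᵢ·(p₁ᵢ/p₀ᵢ) = 25.9000 + 17.2198 + 59.6000 = 102.7198

102.7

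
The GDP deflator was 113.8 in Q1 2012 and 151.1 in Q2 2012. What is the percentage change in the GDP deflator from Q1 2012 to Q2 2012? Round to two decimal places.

Change = (151.1 − 113.8) / 113.8 × 100
       = 37.3 / 113.8 × 100 = 32.7768%

32.78%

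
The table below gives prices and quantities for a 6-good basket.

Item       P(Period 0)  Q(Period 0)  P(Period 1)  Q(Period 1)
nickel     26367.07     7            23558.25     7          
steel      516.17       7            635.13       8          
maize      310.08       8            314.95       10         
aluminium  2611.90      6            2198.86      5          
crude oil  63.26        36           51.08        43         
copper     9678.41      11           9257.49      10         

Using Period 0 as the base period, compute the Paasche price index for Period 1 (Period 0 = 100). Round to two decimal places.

91.64

Paasche price index uses current-period quantities as weights.
ΣP(Period 1)·Q(Period 1) = 23558.25×7 + 635.13×8 + 314.95×10 + 2198.86×5 + 51.08×43 + 9257.49×10 = 164907.75 + 5081.04 + 3149.5 + 10994.3 + 2196.44 + 92574.9 = 278903.93
ΣP(Period 0)·Q(Period 1) = 26367.07×7 + 516.17×8 + 310.08×10 + 2611.90×5 + 63.26×43 + 9678.41×10 = 184569.49 + 4129.36 + 3100.8 + 13059.5 + 2720.18 + 96784.1 = 304363.43
Index = 278903.93 / 304363.43 × 100 = 91.6352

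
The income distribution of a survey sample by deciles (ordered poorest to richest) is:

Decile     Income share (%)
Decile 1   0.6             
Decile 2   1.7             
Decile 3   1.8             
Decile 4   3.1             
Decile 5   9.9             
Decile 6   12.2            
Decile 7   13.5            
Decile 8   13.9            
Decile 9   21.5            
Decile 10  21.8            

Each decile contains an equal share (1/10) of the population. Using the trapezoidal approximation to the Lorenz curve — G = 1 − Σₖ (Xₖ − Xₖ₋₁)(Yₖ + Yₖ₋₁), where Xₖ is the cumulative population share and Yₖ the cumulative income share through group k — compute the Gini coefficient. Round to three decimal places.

0.423

Cumulative income shares Yₖ: 0.0060, 0.0230, 0.0410, 0.0720, 0.1710, 0.2930, 0.4280, 0.5670, 0.7820, 1.0000
Σ (Xₖ−Xₖ₋₁)(Yₖ+Yₖ₋₁) = (1/10)(0.0060+0.0000) + (1/10)(0.0230+0.0060) + (1/10)(0.0410+0.0230) + (1/10)(0.0720+0.0410) + (1/10)(0.1710+0.0720) + (1/10)(0.2930+0.1710) + (1/10)(0.4280+0.2930) + (1/10)(0.5670+0.4280) + (1/10)(0.7820+0.5670) + (1/10)(1.0000+0.7820)
  = 0.0006 + 0.0029 + 0.0064 + 0.0113 + 0.0243 + 0.0464 + 0.0721 + 0.0995 + 0.1349 + 0.1782 = 0.5766
G = 1 − 0.5766 = 0.4234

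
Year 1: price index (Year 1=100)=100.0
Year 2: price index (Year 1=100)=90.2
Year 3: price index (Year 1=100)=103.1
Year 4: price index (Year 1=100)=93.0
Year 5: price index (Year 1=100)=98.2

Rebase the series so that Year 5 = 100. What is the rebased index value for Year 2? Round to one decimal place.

Rebased(Year 2) = 90.2 / 98.2 × 100 = 91.8534

91.9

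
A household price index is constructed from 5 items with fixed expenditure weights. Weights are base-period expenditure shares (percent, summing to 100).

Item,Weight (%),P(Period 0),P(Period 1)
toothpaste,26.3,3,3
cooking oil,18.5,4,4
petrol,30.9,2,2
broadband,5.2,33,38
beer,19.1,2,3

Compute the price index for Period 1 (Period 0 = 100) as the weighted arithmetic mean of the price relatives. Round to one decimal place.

toothpaste: 26.3 × (3/3) = 26.3 × 1.000000 = 26.3000
cooking oil: 18.5 × (4/4) = 18.5 × 1.000000 = 18.5000
petrol: 30.9 × (2/2) = 30.9 × 1.000000 = 30.9000
broadband: 5.2 × (38/33) = 5.2 × 1.151515 = 5.9879
beer: 19.1 × (3/2) = 19.1 × 1.500000 = 28.6500
Index = Σ wᵢ·(p₁ᵢ/p₀ᵢ) = 26.3000 + 18.5000 + 30.9000 + 5.9879 + 28.6500 = 110.3379

110.3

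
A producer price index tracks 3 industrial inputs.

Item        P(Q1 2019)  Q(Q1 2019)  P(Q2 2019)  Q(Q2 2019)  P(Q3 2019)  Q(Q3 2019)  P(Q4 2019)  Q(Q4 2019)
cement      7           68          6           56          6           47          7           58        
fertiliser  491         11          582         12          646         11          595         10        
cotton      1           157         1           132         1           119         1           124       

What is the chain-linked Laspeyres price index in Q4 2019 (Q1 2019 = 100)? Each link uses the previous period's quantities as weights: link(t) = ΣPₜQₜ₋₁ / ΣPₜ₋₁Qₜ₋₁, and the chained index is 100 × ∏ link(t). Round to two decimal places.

Link Q1 2019→Q2 2019:
ΣP(Q2 2019)Q(Q1 2019) = 6×68 + 582×11 + 1×157 = 408 + 6402 + 157 = 6967
ΣP(Q1 2019)Q(Q1 2019) = 7×68 + 491×11 + 1×157 = 476 + 5401 + 157 = 6034
link = 6967/6034 = 1.154624
Link Q2 2019→Q3 2019:
ΣP(Q3 2019)Q(Q2 2019) = 6×56 + 646×12 + 1×132 = 336 + 7752 + 132 = 8220
ΣP(Q2 2019)Q(Q2 2019) = 6×56 + 582×12 + 1×132 = 336 + 6984 + 132 = 7452
link = 8220/7452 = 1.103060
Link Q3 2019→Q4 2019:
ΣP(Q4 2019)Q(Q3 2019) = 7×47 + 595×11 + 1×119 = 329 + 6545 + 119 = 6993
ΣP(Q3 2019)Q(Q3 2019) = 6×47 + 646×11 + 1×119 = 282 + 7106 + 119 = 7507
link = 6993/7507 = 0.931531
Chained index = 100 × 1.154624 × 1.103060 × 0.931531 = 118.6415

118.64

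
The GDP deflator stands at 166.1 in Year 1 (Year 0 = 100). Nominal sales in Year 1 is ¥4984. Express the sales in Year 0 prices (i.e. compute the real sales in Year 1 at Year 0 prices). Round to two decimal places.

Real = Nominal ÷ (Index/100) = 4984 ÷ (166.1/100)
     = 4984 ÷ 1.661 = 3000.6020

3000.60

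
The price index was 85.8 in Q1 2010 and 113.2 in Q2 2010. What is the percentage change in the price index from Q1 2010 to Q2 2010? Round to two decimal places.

Change = (113.2 − 85.8) / 85.8 × 100
       = 27.4 / 85.8 × 100 = 31.9347%

31.93%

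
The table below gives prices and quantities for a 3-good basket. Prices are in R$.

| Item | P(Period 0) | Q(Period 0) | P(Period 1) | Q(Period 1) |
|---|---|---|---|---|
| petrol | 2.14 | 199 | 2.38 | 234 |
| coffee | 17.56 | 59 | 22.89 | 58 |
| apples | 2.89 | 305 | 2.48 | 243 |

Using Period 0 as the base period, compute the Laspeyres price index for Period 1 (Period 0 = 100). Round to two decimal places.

Laspeyres price index uses base-period quantities as weights.
ΣP(Period 1)·Q(Period 0) = 2.38×199 + 22.89×59 + 2.48×305 = 473.62 + 1350.51 + 756.4 = 2580.53
ΣP(Period 0)·Q(Period 0) = 2.14×199 + 17.56×59 + 2.89×305 = 425.86 + 1036.04 + 881.45 = 2343.35
Index = 2580.53 / 2343.35 × 100 = 110.1214

110.12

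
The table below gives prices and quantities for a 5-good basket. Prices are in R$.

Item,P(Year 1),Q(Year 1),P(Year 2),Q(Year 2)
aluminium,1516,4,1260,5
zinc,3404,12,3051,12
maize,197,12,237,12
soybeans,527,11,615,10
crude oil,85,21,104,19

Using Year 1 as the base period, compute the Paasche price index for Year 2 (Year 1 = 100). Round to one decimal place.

Paasche price index uses current-period quantities as weights.
ΣP(Year 2)·Q(Year 2) = 1260×5 + 3051×12 + 237×12 + 615×10 + 104×19 = 6300 + 36612 + 2844 + 6150 + 1976 = 53882
ΣP(Year 1)·Q(Year 2) = 1516×5 + 3404×12 + 197×12 + 527×10 + 85×19 = 7580 + 40848 + 2364 + 5270 + 1615 = 57677
Index = 53882 / 57677 × 100 = 93.4203

93.4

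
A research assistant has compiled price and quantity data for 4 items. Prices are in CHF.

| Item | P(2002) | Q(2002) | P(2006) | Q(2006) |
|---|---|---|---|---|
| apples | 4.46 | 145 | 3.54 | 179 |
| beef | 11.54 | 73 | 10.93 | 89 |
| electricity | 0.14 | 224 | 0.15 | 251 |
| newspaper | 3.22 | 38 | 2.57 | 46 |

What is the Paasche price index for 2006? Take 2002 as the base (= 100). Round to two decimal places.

Paasche price index uses current-period quantities as weights.
ΣP(2006)·Q(2006) = 3.54×179 + 10.93×89 + 0.15×251 + 2.57×46 = 633.66 + 972.77 + 37.65 + 118.22 = 1762.3
ΣP(2002)·Q(2006) = 4.46×179 + 11.54×89 + 0.14×251 + 3.22×46 = 798.34 + 1027.06 + 35.14 + 148.12 = 2008.66
Index = 1762.3 / 2008.66 × 100 = 87.7351

87.74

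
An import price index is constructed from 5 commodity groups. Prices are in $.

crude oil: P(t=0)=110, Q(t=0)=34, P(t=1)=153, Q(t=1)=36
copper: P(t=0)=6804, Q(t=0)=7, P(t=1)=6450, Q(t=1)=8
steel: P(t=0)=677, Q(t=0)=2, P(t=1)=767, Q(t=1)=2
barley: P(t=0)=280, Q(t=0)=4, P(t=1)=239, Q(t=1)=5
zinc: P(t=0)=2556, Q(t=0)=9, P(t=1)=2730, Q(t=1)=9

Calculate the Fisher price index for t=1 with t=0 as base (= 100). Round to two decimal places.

100.52

Laspeyres component (base-period weights):
ΣP(t=1)Q(t=0) = 153×34 + 6450×7 + 767×2 + 239×4 + 2730×9 = 5202 + 45150 + 1534 + 956 + 24570 = 77412
ΣP(t=0)Q(t=0) = 110×34 + 6804×7 + 677×2 + 280×4 + 2556×9 = 3740 + 47628 + 1354 + 1120 + 23004 = 76846
L = 77412 / 76846 × 100 = 100.7365
Paasche component (current-period weights):
ΣP(t=1)Q(t=1) = 153×36 + 6450×8 + 767×2 + 239×5 + 2730×9 = 5508 + 51600 + 1534 + 1195 + 24570 = 84407
ΣP(t=0)Q(t=1) = 110×36 + 6804×8 + 677×2 + 280×5 + 2556×9 = 3960 + 54432 + 1354 + 1400 + 23004 = 84150
P = 84407 / 84150 × 100 = 100.3054
Fisher = √(L × P) = √(100.7365 × 100.3054) = 100.5207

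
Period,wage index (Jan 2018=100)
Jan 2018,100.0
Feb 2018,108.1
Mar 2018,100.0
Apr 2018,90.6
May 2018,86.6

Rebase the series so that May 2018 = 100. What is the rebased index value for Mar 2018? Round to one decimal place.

Rebased(Mar 2018) = 100.0 / 86.6 × 100 = 115.4734

115.5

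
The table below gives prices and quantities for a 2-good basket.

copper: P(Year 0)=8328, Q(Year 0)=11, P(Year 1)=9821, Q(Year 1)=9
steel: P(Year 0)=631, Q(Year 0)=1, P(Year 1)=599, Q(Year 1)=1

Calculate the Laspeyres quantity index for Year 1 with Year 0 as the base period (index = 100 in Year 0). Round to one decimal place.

Laspeyres quantity index uses base-period prices as weights.
ΣP(Year 0)·Q(Year 1) = 8328×9 + 631×1 = 74952 + 631 = 75583
ΣP(Year 0)·Q(Year 0) = 8328×11 + 631×1 = 91608 + 631 = 92239
Index = 75583 / 92239 × 100 = 81.9426

81.9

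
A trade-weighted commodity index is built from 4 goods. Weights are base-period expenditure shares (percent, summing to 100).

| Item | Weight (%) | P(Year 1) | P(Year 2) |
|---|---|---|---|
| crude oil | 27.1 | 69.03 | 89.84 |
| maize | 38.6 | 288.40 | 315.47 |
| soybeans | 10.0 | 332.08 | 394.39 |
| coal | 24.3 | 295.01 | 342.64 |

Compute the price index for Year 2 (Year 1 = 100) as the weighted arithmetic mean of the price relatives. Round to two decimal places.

117.59

crude oil: 27.1 × (89.84/69.03) = 27.1 × 1.301463 = 35.2697
maize: 38.6 × (315.47/288.40) = 38.6 × 1.093863 = 42.2231
soybeans: 10.0 × (394.39/332.08) = 10.0 × 1.187636 = 11.8764
coal: 24.3 × (342.64/295.01) = 24.3 × 1.161452 = 28.2233
Index = Σ wᵢ·(p₁ᵢ/p₀ᵢ) = 35.2697 + 42.2231 + 11.8764 + 28.2233 = 117.5924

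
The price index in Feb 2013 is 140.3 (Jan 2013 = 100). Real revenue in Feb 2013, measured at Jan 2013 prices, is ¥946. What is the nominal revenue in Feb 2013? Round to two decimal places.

1327.24

Nominal = Real × (Index/100) = 946 × (140.3/100)
        = 946 × 1.403 = 1327.2380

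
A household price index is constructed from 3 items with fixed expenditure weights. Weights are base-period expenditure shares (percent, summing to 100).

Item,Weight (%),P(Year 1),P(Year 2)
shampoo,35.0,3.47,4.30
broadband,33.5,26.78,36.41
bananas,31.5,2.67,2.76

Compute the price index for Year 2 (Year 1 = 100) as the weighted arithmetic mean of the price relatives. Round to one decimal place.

121.5

shampoo: 35.0 × (4.30/3.47) = 35.0 × 1.239193 = 43.3718
broadband: 33.5 × (36.41/26.78) = 33.5 × 1.359597 = 45.5465
bananas: 31.5 × (2.76/2.67) = 31.5 × 1.033708 = 32.5618
Index = Σ wᵢ·(p₁ᵢ/p₀ᵢ) = 43.3718 + 45.5465 + 32.5618 = 121.4800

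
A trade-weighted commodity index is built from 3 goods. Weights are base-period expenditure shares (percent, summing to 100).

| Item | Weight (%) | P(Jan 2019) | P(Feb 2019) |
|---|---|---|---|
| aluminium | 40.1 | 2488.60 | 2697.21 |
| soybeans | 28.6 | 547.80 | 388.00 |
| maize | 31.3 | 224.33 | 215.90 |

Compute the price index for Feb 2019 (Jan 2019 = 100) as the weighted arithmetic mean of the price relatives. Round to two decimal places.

93.84

aluminium: 40.1 × (2697.21/2488.60) = 40.1 × 1.083826 = 43.4614
soybeans: 28.6 × (388.00/547.80) = 28.6 × 0.708288 = 20.2570
maize: 31.3 × (215.90/224.33) = 31.3 × 0.962421 = 30.1238
Index = Σ wᵢ·(p₁ᵢ/p₀ᵢ) = 43.4614 + 20.2570 + 30.1238 = 93.8423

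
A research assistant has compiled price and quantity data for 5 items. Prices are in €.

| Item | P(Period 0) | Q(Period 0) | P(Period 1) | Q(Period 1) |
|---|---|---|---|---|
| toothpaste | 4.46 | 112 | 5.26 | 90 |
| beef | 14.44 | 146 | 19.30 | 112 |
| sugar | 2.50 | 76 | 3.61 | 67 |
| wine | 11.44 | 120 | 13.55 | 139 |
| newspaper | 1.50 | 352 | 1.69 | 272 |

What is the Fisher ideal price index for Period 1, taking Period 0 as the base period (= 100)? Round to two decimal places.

Laspeyres component (base-period weights):
ΣP(Period 1)Q(Period 0) = 5.26×112 + 19.30×146 + 3.61×76 + 13.55×120 + 1.69×352 = 589.12 + 2817.8 + 274.36 + 1626 + 594.88 = 5902.16
ΣP(Period 0)Q(Period 0) = 4.46×112 + 14.44×146 + 2.50×76 + 11.44×120 + 1.50×352 = 499.52 + 2108.24 + 190 + 1372.8 + 528 = 4698.56
L = 5902.16 / 4698.56 × 100 = 125.6164
Paasche component (current-period weights):
ΣP(Period 1)Q(Period 1) = 5.26×90 + 19.30×112 + 3.61×67 + 13.55×139 + 1.69×272 = 473.4 + 2161.6 + 241.87 + 1883.45 + 459.68 = 5220
ΣP(Period 0)Q(Period 1) = 4.46×90 + 14.44×112 + 2.50×67 + 11.44×139 + 1.50×272 = 401.4 + 1617.28 + 167.5 + 1590.16 + 408 = 4184.34
P = 5220 / 4184.34 × 100 = 124.7509
Fisher = √(L × P) = √(125.6164 × 124.7509) = 125.1829

125.18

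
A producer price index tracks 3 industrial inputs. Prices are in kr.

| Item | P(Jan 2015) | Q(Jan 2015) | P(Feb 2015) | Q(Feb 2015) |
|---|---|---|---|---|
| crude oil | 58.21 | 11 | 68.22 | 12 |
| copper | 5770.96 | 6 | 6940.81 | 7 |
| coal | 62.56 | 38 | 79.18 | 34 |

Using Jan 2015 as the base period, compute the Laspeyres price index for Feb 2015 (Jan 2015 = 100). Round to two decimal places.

120.62

Laspeyres price index uses base-period quantities as weights.
ΣP(Feb 2015)·Q(Jan 2015) = 68.22×11 + 6940.81×6 + 79.18×38 = 750.42 + 41644.86 + 3008.84 = 45404.12
ΣP(Jan 2015)·Q(Jan 2015) = 58.21×11 + 5770.96×6 + 62.56×38 = 640.31 + 34625.76 + 2377.28 = 37643.35
Index = 45404.12 / 37643.35 × 100 = 120.6166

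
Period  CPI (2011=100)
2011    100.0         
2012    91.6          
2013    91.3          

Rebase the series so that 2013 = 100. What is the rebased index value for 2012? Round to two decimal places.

Rebased(2012) = 91.6 / 91.3 × 100 = 100.3286

100.33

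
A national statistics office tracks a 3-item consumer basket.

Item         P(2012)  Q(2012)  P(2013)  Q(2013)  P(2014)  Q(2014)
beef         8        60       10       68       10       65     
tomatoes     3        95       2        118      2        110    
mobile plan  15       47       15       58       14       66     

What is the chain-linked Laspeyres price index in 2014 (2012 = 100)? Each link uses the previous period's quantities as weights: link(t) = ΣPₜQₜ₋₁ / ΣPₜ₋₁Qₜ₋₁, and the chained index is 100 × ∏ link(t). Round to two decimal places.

Link 2012→2013:
ΣP(2013)Q(2012) = 10×60 + 2×95 + 15×47 = 600 + 190 + 705 = 1495
ΣP(2012)Q(2012) = 8×60 + 3×95 + 15×47 = 480 + 285 + 705 = 1470
link = 1495/1470 = 1.017007
Link 2013→2014:
ΣP(2014)Q(2013) = 10×68 + 2×118 + 14×58 = 680 + 236 + 812 = 1728
ΣP(2013)Q(2013) = 10×68 + 2×118 + 15×58 = 680 + 236 + 870 = 1786
link = 1728/1786 = 0.967525
Chained index = 100 × 1.017007 × 0.967525 = 98.3980

98.40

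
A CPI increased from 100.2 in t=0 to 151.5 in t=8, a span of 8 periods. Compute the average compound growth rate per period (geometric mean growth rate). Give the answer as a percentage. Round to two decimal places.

5.30%

Growth factor = (151.5/100.2)^(1/8) = (1.511976)^(1/8) = 1.053036
Growth rate = 1.053036 − 1 = 0.053036 = 5.3036%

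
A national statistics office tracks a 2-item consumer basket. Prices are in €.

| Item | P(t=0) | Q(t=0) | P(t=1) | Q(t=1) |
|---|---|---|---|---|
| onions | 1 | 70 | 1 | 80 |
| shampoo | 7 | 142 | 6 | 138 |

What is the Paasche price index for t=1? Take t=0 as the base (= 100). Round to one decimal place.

86.8

Paasche price index uses current-period quantities as weights.
ΣP(t=1)·Q(t=1) = 1×80 + 6×138 = 80 + 828 = 908
ΣP(t=0)·Q(t=1) = 1×80 + 7×138 = 80 + 966 = 1046
Index = 908 / 1046 × 100 = 86.8069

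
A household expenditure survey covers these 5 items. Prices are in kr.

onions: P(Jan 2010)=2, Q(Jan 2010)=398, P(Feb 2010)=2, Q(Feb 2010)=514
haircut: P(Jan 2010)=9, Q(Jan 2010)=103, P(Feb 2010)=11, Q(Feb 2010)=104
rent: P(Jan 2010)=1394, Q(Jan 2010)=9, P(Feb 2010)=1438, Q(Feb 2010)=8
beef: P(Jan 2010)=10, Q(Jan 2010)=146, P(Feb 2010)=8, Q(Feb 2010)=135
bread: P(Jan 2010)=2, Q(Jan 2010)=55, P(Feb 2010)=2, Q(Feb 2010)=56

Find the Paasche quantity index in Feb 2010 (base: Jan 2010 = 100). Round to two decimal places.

92.07

Paasche quantity index uses current-period prices as weights.
ΣP(Feb 2010)·Q(Feb 2010) = 2×514 + 11×104 + 1438×8 + 8×135 + 2×56 = 1028 + 1144 + 11504 + 1080 + 112 = 14868
ΣP(Feb 2010)·Q(Jan 2010) = 2×398 + 11×103 + 1438×9 + 8×146 + 2×55 = 796 + 1133 + 12942 + 1168 + 110 = 16149
Index = 14868 / 16149 × 100 = 92.0676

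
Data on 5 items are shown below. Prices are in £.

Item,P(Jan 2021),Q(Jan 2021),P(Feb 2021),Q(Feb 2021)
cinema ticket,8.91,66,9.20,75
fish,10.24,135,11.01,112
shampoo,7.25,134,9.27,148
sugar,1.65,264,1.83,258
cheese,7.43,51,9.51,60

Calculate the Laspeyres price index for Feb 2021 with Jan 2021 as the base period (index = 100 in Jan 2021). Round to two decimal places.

Laspeyres price index uses base-period quantities as weights.
ΣP(Feb 2021)·Q(Jan 2021) = 9.20×66 + 11.01×135 + 9.27×134 + 1.83×264 + 9.51×51 = 607.2 + 1486.35 + 1242.18 + 483.12 + 485.01 = 4303.86
ΣP(Jan 2021)·Q(Jan 2021) = 8.91×66 + 10.24×135 + 7.25×134 + 1.65×264 + 7.43×51 = 588.06 + 1382.4 + 971.5 + 435.6 + 378.93 = 3756.49
Index = 4303.86 / 3756.49 × 100 = 114.5713

114.57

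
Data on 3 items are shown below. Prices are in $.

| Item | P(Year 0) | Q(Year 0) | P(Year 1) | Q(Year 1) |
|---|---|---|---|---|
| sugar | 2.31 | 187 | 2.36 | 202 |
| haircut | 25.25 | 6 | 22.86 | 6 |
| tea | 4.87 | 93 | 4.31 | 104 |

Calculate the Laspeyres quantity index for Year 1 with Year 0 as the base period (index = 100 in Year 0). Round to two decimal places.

108.51

Laspeyres quantity index uses base-period prices as weights.
ΣP(Year 0)·Q(Year 1) = 2.31×202 + 25.25×6 + 4.87×104 = 466.62 + 151.5 + 506.48 = 1124.6
ΣP(Year 0)·Q(Year 0) = 2.31×187 + 25.25×6 + 4.87×93 = 431.97 + 151.5 + 452.91 = 1036.38
Index = 1124.6 / 1036.38 × 100 = 108.5123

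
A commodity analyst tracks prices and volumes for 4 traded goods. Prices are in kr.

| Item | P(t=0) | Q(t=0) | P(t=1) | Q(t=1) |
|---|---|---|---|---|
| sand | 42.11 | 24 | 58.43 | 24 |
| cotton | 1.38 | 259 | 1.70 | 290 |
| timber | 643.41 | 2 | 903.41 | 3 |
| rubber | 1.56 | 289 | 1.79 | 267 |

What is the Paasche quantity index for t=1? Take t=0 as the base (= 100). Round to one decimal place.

Paasche quantity index uses current-period prices as weights.
ΣP(t=1)·Q(t=1) = 58.43×24 + 1.70×290 + 903.41×3 + 1.79×267 = 1402.32 + 493 + 2710.23 + 477.93 = 5083.48
ΣP(t=1)·Q(t=0) = 58.43×24 + 1.70×259 + 903.41×2 + 1.79×289 = 1402.32 + 440.3 + 1806.82 + 517.31 = 4166.75
Index = 5083.48 / 4166.75 × 100 = 122.0011

122.0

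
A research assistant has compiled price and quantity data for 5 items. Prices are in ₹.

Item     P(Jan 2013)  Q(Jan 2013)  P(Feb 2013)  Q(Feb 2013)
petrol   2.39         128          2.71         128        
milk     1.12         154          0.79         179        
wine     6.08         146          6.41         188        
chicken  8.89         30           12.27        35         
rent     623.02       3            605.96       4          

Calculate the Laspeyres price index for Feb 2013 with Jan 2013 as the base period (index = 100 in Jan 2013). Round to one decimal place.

102.5

Laspeyres price index uses base-period quantities as weights.
ΣP(Feb 2013)·Q(Jan 2013) = 2.71×128 + 0.79×154 + 6.41×146 + 12.27×30 + 605.96×3 = 346.88 + 121.66 + 935.86 + 368.1 + 1817.88 = 3590.38
ΣP(Jan 2013)·Q(Jan 2013) = 2.39×128 + 1.12×154 + 6.08×146 + 8.89×30 + 623.02×3 = 305.92 + 172.48 + 887.68 + 266.7 + 1869.06 = 3501.84
Index = 3590.38 / 3501.84 × 100 = 102.5284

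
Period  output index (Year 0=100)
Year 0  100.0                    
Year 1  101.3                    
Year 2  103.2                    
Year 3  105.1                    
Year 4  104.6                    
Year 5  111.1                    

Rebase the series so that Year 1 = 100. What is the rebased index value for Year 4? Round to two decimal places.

Rebased(Year 4) = 104.6 / 101.3 × 100 = 103.2577

103.26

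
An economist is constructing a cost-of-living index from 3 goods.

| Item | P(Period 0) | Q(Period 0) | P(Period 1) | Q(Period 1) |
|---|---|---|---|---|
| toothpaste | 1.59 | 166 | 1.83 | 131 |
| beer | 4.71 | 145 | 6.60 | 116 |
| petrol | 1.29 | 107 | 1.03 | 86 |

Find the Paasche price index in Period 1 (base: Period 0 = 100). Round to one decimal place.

Paasche price index uses current-period quantities as weights.
ΣP(Period 1)·Q(Period 1) = 1.83×131 + 6.60×116 + 1.03×86 = 239.73 + 765.6 + 88.58 = 1093.91
ΣP(Period 0)·Q(Period 1) = 1.59×131 + 4.71×116 + 1.29×86 = 208.29 + 546.36 + 110.94 = 865.59
Index = 1093.91 / 865.59 × 100 = 126.3774

126.4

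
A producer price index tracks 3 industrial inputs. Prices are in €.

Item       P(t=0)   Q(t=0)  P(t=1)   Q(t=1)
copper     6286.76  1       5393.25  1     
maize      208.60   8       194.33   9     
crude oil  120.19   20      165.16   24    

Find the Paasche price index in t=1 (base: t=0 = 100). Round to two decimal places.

Paasche price index uses current-period quantities as weights.
ΣP(t=1)·Q(t=1) = 5393.25×1 + 194.33×9 + 165.16×24 = 5393.25 + 1748.97 + 3963.84 = 11106.06
ΣP(t=0)·Q(t=1) = 6286.76×1 + 208.60×9 + 120.19×24 = 6286.76 + 1877.4 + 2884.56 = 11048.72
Index = 11106.06 / 11048.72 × 100 = 100.5190

100.52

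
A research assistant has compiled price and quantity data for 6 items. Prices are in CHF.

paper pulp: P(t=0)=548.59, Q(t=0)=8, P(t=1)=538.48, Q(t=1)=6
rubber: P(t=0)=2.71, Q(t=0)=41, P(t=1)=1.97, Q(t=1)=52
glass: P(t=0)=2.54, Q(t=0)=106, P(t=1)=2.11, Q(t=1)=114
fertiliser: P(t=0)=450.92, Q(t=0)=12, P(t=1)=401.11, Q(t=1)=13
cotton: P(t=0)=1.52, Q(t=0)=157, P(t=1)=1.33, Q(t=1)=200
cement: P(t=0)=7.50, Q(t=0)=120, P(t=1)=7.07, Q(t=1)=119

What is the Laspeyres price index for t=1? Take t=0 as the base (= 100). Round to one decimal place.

92.6

Laspeyres price index uses base-period quantities as weights.
ΣP(t=1)·Q(t=0) = 538.48×8 + 1.97×41 + 2.11×106 + 401.11×12 + 1.33×157 + 7.07×120 = 4307.84 + 80.77 + 223.66 + 4813.32 + 208.81 + 848.4 = 10482.8
ΣP(t=0)·Q(t=0) = 548.59×8 + 2.71×41 + 2.54×106 + 450.92×12 + 1.52×157 + 7.50×120 = 4388.72 + 111.11 + 269.24 + 5411.04 + 238.64 + 900 = 11318.75
Index = 10482.8 / 11318.75 × 100 = 92.6145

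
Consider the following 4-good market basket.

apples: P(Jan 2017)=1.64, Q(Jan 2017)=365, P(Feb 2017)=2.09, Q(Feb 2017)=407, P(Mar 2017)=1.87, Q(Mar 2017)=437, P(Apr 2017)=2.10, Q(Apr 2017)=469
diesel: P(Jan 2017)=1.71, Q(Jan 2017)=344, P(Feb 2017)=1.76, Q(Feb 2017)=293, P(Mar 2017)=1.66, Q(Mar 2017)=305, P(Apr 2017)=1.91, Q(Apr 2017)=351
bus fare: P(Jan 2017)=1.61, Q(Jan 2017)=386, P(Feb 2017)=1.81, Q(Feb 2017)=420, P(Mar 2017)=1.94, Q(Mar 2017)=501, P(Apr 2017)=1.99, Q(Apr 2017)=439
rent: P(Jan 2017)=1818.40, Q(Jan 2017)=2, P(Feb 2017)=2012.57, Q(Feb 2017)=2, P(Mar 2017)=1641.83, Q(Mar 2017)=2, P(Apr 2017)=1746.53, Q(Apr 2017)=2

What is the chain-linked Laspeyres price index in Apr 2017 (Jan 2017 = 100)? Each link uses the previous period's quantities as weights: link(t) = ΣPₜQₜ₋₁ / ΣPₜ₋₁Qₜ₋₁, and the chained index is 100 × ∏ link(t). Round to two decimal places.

104.39

Link Jan 2017→Feb 2017:
ΣP(Feb 2017)Q(Jan 2017) = 2.09×365 + 1.76×344 + 1.81×386 + 2012.57×2 = 762.85 + 605.44 + 698.66 + 4025.14 = 6092.09
ΣP(Jan 2017)Q(Jan 2017) = 1.64×365 + 1.71×344 + 1.61×386 + 1818.40×2 = 598.6 + 588.24 + 621.46 + 3636.8 = 5445.1
link = 6092.09/5445.1 = 1.118821
Link Feb 2017→Mar 2017:
ΣP(Mar 2017)Q(Feb 2017) = 1.87×407 + 1.66×293 + 1.94×420 + 1641.83×2 = 761.09 + 486.38 + 814.8 + 3283.66 = 5345.93
ΣP(Feb 2017)Q(Feb 2017) = 2.09×407 + 1.76×293 + 1.81×420 + 2012.57×2 = 850.63 + 515.68 + 760.2 + 4025.14 = 6151.65
link = 5345.93/6151.65 = 0.869024
Link Mar 2017→Apr 2017:
ΣP(Apr 2017)Q(Mar 2017) = 2.10×437 + 1.91×305 + 1.99×501 + 1746.53×2 = 917.7 + 582.55 + 996.99 + 3493.06 = 5990.3
ΣP(Mar 2017)Q(Mar 2017) = 1.87×437 + 1.66×305 + 1.94×501 + 1641.83×2 = 817.19 + 506.3 + 971.94 + 3283.66 = 5579.09
link = 5990.3/5579.09 = 1.073706
Chained index = 100 × 1.118821 × 0.869024 × 1.073706 = 104.3944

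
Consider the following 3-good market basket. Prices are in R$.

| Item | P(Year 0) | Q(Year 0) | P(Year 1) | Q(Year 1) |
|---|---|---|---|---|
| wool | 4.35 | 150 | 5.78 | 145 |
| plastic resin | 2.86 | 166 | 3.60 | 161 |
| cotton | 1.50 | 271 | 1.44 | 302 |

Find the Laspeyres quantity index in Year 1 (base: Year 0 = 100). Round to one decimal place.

100.7

Laspeyres quantity index uses base-period prices as weights.
ΣP(Year 0)·Q(Year 1) = 4.35×145 + 2.86×161 + 1.50×302 = 630.75 + 460.46 + 453 = 1544.21
ΣP(Year 0)·Q(Year 0) = 4.35×150 + 2.86×166 + 1.50×271 = 652.5 + 474.76 + 406.5 = 1533.76
Index = 1544.21 / 1533.76 × 100 = 100.6813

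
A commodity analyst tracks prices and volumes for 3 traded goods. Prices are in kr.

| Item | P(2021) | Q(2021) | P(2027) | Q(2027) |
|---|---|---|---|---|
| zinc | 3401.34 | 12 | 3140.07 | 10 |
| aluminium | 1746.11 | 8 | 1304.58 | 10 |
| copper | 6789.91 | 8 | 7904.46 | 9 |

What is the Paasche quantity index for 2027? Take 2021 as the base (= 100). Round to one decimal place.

Paasche quantity index uses current-period prices as weights.
ΣP(2027)·Q(2027) = 3140.07×10 + 1304.58×10 + 7904.46×9 = 31400.7 + 13045.8 + 71140.14 = 115586.64
ΣP(2027)·Q(2021) = 3140.07×12 + 1304.58×8 + 7904.46×8 = 37680.84 + 10436.64 + 63235.68 = 111353.16
Index = 115586.64 / 111353.16 × 100 = 103.8018

103.8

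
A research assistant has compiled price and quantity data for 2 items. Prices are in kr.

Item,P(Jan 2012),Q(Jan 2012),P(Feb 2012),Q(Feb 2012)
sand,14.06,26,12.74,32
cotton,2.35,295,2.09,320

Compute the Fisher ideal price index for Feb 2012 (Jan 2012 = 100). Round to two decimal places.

Laspeyres component (base-period weights):
ΣP(Feb 2012)Q(Jan 2012) = 12.74×26 + 2.09×295 = 331.24 + 616.55 = 947.79
ΣP(Jan 2012)Q(Jan 2012) = 14.06×26 + 2.35×295 = 365.56 + 693.25 = 1058.81
L = 947.79 / 1058.81 × 100 = 89.5146
Paasche component (current-period weights):
ΣP(Feb 2012)Q(Feb 2012) = 12.74×32 + 2.09×320 = 407.68 + 668.8 = 1076.48
ΣP(Jan 2012)Q(Feb 2012) = 14.06×32 + 2.35×320 = 449.92 + 752 = 1201.92
P = 1076.48 / 1201.92 × 100 = 89.5634
Fisher = √(L × P) = √(89.5146 × 89.5634) = 89.5390

89.54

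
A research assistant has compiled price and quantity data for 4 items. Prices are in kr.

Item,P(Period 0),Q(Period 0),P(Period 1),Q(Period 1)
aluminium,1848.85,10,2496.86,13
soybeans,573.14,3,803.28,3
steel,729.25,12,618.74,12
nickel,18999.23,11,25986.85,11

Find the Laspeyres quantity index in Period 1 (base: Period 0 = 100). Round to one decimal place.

102.3

Laspeyres quantity index uses base-period prices as weights.
ΣP(Period 0)·Q(Period 1) = 1848.85×13 + 573.14×3 + 729.25×12 + 18999.23×11 = 24035.05 + 1719.42 + 8751 + 208991.53 = 243497
ΣP(Period 0)·Q(Period 0) = 1848.85×10 + 573.14×3 + 729.25×12 + 18999.23×11 = 18488.5 + 1719.42 + 8751 + 208991.53 = 237950.45
Index = 243497 / 237950.45 × 100 = 102.3310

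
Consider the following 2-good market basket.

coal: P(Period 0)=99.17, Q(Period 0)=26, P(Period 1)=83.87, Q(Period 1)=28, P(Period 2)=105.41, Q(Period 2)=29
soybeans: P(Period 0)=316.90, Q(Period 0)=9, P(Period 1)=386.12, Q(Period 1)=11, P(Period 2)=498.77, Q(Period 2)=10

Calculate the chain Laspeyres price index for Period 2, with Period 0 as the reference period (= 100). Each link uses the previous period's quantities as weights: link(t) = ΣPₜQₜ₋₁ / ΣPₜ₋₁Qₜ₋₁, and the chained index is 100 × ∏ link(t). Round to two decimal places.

Link Period 0→Period 1:
ΣP(Period 1)Q(Period 0) = 83.87×26 + 386.12×9 = 2180.62 + 3475.08 = 5655.7
ΣP(Period 0)Q(Period 0) = 99.17×26 + 316.90×9 = 2578.42 + 2852.1 = 5430.52
link = 5655.7/5430.52 = 1.041466
Link Period 1→Period 2:
ΣP(Period 2)Q(Period 1) = 105.41×28 + 498.77×11 = 2951.48 + 5486.47 = 8437.95
ΣP(Period 1)Q(Period 1) = 83.87×28 + 386.12×11 = 2348.36 + 4247.32 = 6595.68
link = 8437.95/6595.68 = 1.279315
Chained index = 100 × 1.041466 × 1.279315 = 133.2362

133.24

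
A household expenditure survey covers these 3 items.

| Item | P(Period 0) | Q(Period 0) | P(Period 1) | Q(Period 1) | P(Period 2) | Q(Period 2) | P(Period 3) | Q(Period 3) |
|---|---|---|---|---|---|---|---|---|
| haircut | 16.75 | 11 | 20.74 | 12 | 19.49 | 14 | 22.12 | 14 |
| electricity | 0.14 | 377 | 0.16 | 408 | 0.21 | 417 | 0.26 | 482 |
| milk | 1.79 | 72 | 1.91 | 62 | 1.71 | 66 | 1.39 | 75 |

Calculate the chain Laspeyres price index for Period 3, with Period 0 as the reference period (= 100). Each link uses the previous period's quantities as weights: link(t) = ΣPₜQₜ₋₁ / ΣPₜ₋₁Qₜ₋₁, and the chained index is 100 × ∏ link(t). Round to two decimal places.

Link Period 0→Period 1:
ΣP(Period 1)Q(Period 0) = 20.74×11 + 0.16×377 + 1.91×72 = 228.14 + 60.32 + 137.52 = 425.98
ΣP(Period 0)Q(Period 0) = 16.75×11 + 0.14×377 + 1.79×72 = 184.25 + 52.78 + 128.88 = 365.91
link = 425.98/365.91 = 1.164166
Link Period 1→Period 2:
ΣP(Period 2)Q(Period 1) = 19.49×12 + 0.21×408 + 1.71×62 = 233.88 + 85.68 + 106.02 = 425.58
ΣP(Period 1)Q(Period 1) = 20.74×12 + 0.16×408 + 1.91×62 = 248.88 + 65.28 + 118.42 = 432.58
link = 425.58/432.58 = 0.983818
Link Period 2→Period 3:
ΣP(Period 3)Q(Period 2) = 22.12×14 + 0.26×417 + 1.39×66 = 309.68 + 108.42 + 91.74 = 509.84
ΣP(Period 2)Q(Period 2) = 19.49×14 + 0.21×417 + 1.71×66 = 272.86 + 87.57 + 112.86 = 473.29
link = 509.84/473.29 = 1.077225
Chained index = 100 × 1.164166 × 0.983818 × 1.077225 = 123.3776

123.38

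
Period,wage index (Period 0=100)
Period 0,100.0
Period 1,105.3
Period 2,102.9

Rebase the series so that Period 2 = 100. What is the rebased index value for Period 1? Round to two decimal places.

102.33

Rebased(Period 1) = 105.3 / 102.9 × 100 = 102.3324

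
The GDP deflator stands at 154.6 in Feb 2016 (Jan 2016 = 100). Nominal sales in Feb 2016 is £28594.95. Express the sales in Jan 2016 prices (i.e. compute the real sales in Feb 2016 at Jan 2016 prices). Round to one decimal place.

Real = Nominal ÷ (Index/100) = 28594.95 ÷ (154.6/100)
     = 28594.95 ÷ 1.546 = 18496.0867

18496.1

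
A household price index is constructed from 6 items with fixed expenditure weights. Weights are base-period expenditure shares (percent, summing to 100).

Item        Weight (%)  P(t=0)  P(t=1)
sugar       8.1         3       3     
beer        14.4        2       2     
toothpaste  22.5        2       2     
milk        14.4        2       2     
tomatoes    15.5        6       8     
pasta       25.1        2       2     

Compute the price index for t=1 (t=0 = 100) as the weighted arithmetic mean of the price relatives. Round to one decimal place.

105.2

sugar: 8.1 × (3/3) = 8.1 × 1.000000 = 8.1000
beer: 14.4 × (2/2) = 14.4 × 1.000000 = 14.4000
toothpaste: 22.5 × (2/2) = 22.5 × 1.000000 = 22.5000
milk: 14.4 × (2/2) = 14.4 × 1.000000 = 14.4000
tomatoes: 15.5 × (8/6) = 15.5 × 1.333333 = 20.6667
pasta: 25.1 × (2/2) = 25.1 × 1.000000 = 25.1000
Index = Σ wᵢ·(p₁ᵢ/p₀ᵢ) = 8.1000 + 14.4000 + 22.5000 + 14.4000 + 20.6667 + 25.1000 = 105.1667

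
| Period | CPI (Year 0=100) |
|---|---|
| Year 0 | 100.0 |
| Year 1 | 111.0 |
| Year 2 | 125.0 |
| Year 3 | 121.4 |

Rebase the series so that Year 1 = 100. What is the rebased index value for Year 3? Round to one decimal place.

109.4

Rebased(Year 3) = 121.4 / 111.0 × 100 = 109.3694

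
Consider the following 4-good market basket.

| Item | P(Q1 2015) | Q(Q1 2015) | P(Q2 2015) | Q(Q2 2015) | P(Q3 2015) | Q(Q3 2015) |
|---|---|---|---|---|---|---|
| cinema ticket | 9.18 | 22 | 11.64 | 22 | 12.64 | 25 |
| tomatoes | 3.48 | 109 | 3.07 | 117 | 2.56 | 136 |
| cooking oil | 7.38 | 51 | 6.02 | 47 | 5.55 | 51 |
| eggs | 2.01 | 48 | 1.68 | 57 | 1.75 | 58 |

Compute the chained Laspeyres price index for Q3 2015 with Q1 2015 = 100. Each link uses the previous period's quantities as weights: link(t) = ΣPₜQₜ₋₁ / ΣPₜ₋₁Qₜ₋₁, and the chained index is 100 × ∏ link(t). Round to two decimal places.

Link Q1 2015→Q2 2015:
ΣP(Q2 2015)Q(Q1 2015) = 11.64×22 + 3.07×109 + 6.02×51 + 1.68×48 = 256.08 + 334.63 + 307.02 + 80.64 = 978.37
ΣP(Q1 2015)Q(Q1 2015) = 9.18×22 + 3.48×109 + 7.38×51 + 2.01×48 = 201.96 + 379.32 + 376.38 + 96.48 = 1054.14
link = 978.37/1054.14 = 0.928122
Link Q2 2015→Q3 2015:
ΣP(Q3 2015)Q(Q2 2015) = 12.64×22 + 2.56×117 + 5.55×47 + 1.75×57 = 278.08 + 299.52 + 260.85 + 99.75 = 938.2
ΣP(Q2 2015)Q(Q2 2015) = 11.64×22 + 3.07×117 + 6.02×47 + 1.68×57 = 256.08 + 359.19 + 282.94 + 95.76 = 993.97
link = 938.2/993.97 = 0.943892
Chained index = 100 × 0.928122 × 0.943892 = 87.6046

87.60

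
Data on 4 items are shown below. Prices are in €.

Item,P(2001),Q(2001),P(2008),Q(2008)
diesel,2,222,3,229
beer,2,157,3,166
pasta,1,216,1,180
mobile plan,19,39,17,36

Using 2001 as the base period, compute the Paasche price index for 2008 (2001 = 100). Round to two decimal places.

Paasche price index uses current-period quantities as weights.
ΣP(2008)·Q(2008) = 3×229 + 3×166 + 1×180 + 17×36 = 687 + 498 + 180 + 612 = 1977
ΣP(2001)·Q(2008) = 2×229 + 2×166 + 1×180 + 19×36 = 458 + 332 + 180 + 684 = 1654
Index = 1977 / 1654 × 100 = 119.5284

119.53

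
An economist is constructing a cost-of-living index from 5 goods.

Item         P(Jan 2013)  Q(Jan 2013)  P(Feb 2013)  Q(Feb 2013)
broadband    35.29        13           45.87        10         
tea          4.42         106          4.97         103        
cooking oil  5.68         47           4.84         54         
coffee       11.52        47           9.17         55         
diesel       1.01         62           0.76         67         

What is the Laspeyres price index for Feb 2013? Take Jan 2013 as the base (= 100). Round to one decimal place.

Laspeyres price index uses base-period quantities as weights.
ΣP(Feb 2013)·Q(Jan 2013) = 45.87×13 + 4.97×106 + 4.84×47 + 9.17×47 + 0.76×62 = 596.31 + 526.82 + 227.48 + 430.99 + 47.12 = 1828.72
ΣP(Jan 2013)·Q(Jan 2013) = 35.29×13 + 4.42×106 + 5.68×47 + 11.52×47 + 1.01×62 = 458.77 + 468.52 + 266.96 + 541.44 + 62.62 = 1798.31
Index = 1828.72 / 1798.31 × 100 = 101.6910

101.7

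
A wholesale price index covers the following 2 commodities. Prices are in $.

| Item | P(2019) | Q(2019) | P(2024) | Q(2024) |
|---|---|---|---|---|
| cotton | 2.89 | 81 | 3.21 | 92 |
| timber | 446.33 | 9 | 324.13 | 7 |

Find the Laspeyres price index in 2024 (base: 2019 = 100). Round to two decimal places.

Laspeyres price index uses base-period quantities as weights.
ΣP(2024)·Q(2019) = 3.21×81 + 324.13×9 = 260.01 + 2917.17 = 3177.18
ΣP(2019)·Q(2019) = 2.89×81 + 446.33×9 = 234.09 + 4016.97 = 4251.06
Index = 3177.18 / 4251.06 × 100 = 74.7385

74.74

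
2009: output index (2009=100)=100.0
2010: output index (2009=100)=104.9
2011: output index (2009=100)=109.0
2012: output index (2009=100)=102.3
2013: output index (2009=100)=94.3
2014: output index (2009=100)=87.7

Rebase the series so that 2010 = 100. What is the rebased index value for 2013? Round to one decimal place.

Rebased(2013) = 94.3 / 104.9 × 100 = 89.8951

89.9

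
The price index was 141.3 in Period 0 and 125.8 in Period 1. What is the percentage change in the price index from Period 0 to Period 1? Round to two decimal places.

Change = (125.8 − 141.3) / 141.3 × 100
       = -15.5 / 141.3 × 100 = -10.9696%

-10.97%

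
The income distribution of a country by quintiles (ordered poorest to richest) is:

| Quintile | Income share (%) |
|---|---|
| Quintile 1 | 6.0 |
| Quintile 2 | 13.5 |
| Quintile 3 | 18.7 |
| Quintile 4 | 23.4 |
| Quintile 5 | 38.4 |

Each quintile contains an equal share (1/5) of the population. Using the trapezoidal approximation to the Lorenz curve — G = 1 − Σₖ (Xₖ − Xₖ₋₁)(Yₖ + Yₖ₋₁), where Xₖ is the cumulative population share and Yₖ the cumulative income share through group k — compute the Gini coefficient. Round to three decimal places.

0.299

Cumulative income shares Yₖ: 0.0600, 0.1950, 0.3820, 0.6160, 1.0000
Σ (Xₖ−Xₖ₋₁)(Yₖ+Yₖ₋₁) = (1/5)(0.0600+0.0000) + (1/5)(0.1950+0.0600) + (1/5)(0.3820+0.1950) + (1/5)(0.6160+0.3820) + (1/5)(1.0000+0.6160)
  = 0.0120 + 0.0510 + 0.1154 + 0.1996 + 0.3232 = 0.7012
G = 1 − 0.7012 = 0.2988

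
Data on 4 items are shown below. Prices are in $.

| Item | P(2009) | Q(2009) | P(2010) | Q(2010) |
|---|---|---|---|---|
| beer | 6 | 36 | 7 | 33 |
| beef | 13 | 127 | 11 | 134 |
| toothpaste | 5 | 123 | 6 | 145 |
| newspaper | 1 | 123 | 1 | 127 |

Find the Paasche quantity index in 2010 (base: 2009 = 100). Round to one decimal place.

Paasche quantity index uses current-period prices as weights.
ΣP(2010)·Q(2010) = 7×33 + 11×134 + 6×145 + 1×127 = 231 + 1474 + 870 + 127 = 2702
ΣP(2010)·Q(2009) = 7×36 + 11×127 + 6×123 + 1×123 = 252 + 1397 + 738 + 123 = 2510
Index = 2702 / 2510 × 100 = 107.6494

107.6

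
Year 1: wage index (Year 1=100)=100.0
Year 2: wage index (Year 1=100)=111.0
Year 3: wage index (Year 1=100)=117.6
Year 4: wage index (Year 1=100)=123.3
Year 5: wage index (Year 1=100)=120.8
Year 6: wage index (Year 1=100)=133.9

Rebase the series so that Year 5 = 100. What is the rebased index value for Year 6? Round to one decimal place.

Rebased(Year 6) = 133.9 / 120.8 × 100 = 110.8444

110.8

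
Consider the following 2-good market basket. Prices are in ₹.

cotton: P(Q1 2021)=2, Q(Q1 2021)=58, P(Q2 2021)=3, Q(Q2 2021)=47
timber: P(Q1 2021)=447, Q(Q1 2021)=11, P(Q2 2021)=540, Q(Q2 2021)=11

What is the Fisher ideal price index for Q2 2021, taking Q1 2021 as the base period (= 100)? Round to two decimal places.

Laspeyres component (base-period weights):
ΣP(Q2 2021)Q(Q1 2021) = 3×58 + 540×11 = 174 + 5940 = 6114
ΣP(Q1 2021)Q(Q1 2021) = 2×58 + 447×11 = 116 + 4917 = 5033
L = 6114 / 5033 × 100 = 121.4782
Paasche component (current-period weights):
ΣP(Q2 2021)Q(Q2 2021) = 3×47 + 540×11 = 141 + 5940 = 6081
ΣP(Q1 2021)Q(Q2 2021) = 2×47 + 447×11 = 94 + 4917 = 5011
P = 6081 / 5011 × 100 = 121.3530
Fisher = √(L × P) = √(121.4782 × 121.3530) = 121.4156

121.42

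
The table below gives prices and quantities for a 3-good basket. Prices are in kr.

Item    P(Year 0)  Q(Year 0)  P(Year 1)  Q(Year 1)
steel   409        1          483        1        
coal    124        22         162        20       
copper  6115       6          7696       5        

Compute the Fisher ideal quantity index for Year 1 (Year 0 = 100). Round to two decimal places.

84.03

Laspeyres component (base-period weights):
ΣP(Year 0)Q(Year 1) = 409×1 + 124×20 + 6115×5 = 409 + 2480 + 30575 = 33464
ΣP(Year 0)Q(Year 0) = 409×1 + 124×22 + 6115×6 = 409 + 2728 + 36690 = 39827
L = 33464 / 39827 × 100 = 84.0234
Paasche component (current-period weights):
ΣP(Year 1)Q(Year 1) = 483×1 + 162×20 + 7696×5 = 483 + 3240 + 38480 = 42203
ΣP(Year 1)Q(Year 0) = 483×1 + 162×22 + 7696×6 = 483 + 3564 + 46176 = 50223
P = 42203 / 50223 × 100 = 84.0312
Fisher = √(L × P) = √(84.0234 × 84.0312) = 84.0273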